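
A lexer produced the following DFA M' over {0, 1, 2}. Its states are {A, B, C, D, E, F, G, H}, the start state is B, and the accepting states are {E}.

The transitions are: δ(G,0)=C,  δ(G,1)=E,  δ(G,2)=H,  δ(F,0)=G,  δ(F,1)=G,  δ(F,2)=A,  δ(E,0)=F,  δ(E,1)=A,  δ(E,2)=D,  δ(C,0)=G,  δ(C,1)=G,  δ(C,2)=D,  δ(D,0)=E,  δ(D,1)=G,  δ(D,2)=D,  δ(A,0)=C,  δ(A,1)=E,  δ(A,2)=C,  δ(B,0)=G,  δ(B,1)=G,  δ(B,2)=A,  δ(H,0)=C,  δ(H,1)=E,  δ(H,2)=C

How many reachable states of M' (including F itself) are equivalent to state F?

All states are reachable from the start state.
Start with accepting vs non-accepting: {E} | {A,B,C,D,F,G,H}.
On input 0, block {A,B,C,D,F,G,H} splits into {A,B,C,F,G,H} and {D}.
Refine {A,B,C,F,G,H} on symbol 1: members go to different blocks, giving {A,G,H} and {B,C,F}.
Refine {A,G,H} on symbol 2: members go to different blocks, giving {A,H} and {G}.
Refine {B,C,F} on symbol 2: members go to different blocks, giving {B,F} and {C}.
The partition is now stable with 6 blocks: {E} | {A,H} | {D} | {B,F} | {G} | {C}.
The equivalence class containing F is {B,F}, of size 2.

2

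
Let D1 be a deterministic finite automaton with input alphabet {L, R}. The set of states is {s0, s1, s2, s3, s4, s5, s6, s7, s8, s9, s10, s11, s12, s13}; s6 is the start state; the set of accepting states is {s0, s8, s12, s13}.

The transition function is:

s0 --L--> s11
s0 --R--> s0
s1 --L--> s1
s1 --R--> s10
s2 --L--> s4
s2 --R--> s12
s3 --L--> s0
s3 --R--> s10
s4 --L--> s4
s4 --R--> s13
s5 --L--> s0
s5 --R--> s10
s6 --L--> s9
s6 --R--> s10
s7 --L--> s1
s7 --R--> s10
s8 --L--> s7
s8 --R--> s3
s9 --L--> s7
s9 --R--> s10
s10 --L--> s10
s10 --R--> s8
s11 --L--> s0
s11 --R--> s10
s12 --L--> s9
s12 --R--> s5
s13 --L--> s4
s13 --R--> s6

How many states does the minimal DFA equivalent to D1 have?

Reachable states from the start: {s0,s1,s3,s6,s7,s8,s9,s10,s11}. Unreachable: {s2,s4,s5,s12,s13} — drop them.
Initial partition by acceptance: {s0,s8} | {s1,s3,s6,s7,s9,s10,s11}.
Refine {s0,s8} on symbol R: members go to different blocks, giving {s0} and {s8}.
Refine {s1,s3,s6,s7,s9,s10,s11} on symbol L: members go to different blocks, giving {s1,s6,s7,s9,s10} and {s3,s11}.
On input R, block {s1,s6,s7,s9,s10} splits into {s1,s6,s7,s9} and {s10}.
Stable partition: {s0} | {s1,s6,s7,s9} | {s8} | {s3,s11} | {s10} — 5 equivalence classes.

5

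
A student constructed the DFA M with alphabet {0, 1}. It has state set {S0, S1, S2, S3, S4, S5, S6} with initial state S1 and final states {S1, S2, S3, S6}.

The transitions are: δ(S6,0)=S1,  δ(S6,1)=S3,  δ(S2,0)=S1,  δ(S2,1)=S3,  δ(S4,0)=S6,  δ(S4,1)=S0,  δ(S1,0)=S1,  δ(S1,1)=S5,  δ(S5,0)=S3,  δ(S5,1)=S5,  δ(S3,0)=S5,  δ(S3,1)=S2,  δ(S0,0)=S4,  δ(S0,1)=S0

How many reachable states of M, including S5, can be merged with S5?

1

First remove the unreachable states {S0,S4,S6}; 4 states remain.
Start with accepting vs non-accepting: {S1,S2,S3} | {S5}.
Refine {S1,S2,S3} on symbol 0: members go to different blocks, giving {S1,S2} and {S3}.
Refine {S1,S2} on symbol 1: members go to different blocks, giving {S1} and {S2}.
The partition is now stable with 4 blocks: {S1} | {S5} | {S3} | {S2}.
State S5 belongs to the block {S5}, which has 1 states.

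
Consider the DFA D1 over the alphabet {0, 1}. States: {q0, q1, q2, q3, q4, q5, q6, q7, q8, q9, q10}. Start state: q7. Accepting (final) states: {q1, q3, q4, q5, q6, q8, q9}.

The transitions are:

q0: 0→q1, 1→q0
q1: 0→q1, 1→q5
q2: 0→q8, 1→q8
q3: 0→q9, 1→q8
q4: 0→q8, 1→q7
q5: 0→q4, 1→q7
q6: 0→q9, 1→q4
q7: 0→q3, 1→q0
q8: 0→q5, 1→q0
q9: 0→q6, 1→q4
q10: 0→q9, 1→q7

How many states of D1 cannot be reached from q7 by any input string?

No path from q7 leads to q2, q10; the other 9 states are all reachable.

2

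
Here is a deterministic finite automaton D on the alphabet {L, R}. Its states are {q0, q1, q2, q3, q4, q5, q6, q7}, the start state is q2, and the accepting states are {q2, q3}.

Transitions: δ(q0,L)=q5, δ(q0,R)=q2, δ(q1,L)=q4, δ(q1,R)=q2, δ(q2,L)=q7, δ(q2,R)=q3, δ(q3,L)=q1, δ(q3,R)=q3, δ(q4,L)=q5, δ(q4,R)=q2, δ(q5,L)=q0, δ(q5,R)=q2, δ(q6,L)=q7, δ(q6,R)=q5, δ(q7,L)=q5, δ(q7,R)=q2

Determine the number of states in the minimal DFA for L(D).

Reachable states from the start: {q0,q1,q2,q3,q4,q5,q7}. Unreachable: {q6} — drop them.
P0 = {q2,q3} | {q0,q1,q4,q5,q7}.
Stable partition: {q2,q3} | {q0,q1,q4,q5,q7} — 2 equivalence classes.

2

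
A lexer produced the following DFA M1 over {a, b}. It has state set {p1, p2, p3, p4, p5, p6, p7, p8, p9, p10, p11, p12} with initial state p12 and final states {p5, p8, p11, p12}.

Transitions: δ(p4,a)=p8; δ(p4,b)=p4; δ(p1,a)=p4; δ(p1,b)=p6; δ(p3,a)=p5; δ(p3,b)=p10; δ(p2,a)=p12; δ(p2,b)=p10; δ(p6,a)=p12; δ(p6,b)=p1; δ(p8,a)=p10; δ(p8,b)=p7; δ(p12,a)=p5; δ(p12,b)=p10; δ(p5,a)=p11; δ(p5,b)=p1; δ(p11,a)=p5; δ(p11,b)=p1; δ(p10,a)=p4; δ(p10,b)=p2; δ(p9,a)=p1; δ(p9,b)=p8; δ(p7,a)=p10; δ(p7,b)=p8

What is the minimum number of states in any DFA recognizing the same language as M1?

First remove the unreachable states {p3,p9}; 10 states remain.
P0 = {p5,p8,p11,p12} | {p1,p2,p4,p6,p7,p10}.
On input a, block {p5,p8,p11,p12} splits into {p5,p11,p12} and {p8}.
On input a, block {p1,p2,p4,p6,p7,p10} splits into {p1,p7,p10} and {p2,p6} and {p4}.
On input a, block {p1,p7,p10} splits into {p1,p10} and {p7}.
No further refinement is possible. Final partition (6 blocks): {p5,p11,p12} | {p1,p10} | {p8} | {p2,p6} | {p4} | {p7}.

6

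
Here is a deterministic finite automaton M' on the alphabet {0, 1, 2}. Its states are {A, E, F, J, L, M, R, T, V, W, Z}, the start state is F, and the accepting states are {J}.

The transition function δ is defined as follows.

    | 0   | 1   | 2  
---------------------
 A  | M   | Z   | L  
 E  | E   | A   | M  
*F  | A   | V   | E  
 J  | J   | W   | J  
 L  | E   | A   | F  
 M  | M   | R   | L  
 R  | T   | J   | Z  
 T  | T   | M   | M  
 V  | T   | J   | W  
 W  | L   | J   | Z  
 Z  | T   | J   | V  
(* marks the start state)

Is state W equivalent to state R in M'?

All states are reachable from the start state.
P0 = {J} | {A,E,F,L,M,R,T,V,W,Z}.
On input 1, block {A,E,F,L,M,R,T,V,W,Z} splits into {A,E,F,L,M,T} and {R,V,W,Z}.
On input 1, block {A,E,F,L,M,T} splits into {E,L,T} and {A,F,M}.
No further refinement is possible. Final partition (4 blocks): {J} | {E,L,T} | {R,V,W,Z} | {A,F,M}.
W and R lie in the same block of the stable partition, so they are equivalent — no string distinguishes them.

Yes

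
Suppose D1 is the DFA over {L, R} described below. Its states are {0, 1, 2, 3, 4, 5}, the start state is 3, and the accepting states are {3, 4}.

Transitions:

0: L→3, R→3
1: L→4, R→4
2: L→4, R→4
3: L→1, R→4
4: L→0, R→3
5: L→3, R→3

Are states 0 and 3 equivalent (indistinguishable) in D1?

No

Reachable states from the start: {0,1,3,4}. Unreachable: {2,5} — drop them.
Start with accepting vs non-accepting: {3,4} | {0,1}.
Stable partition: {3,4} | {0,1} — 2 equivalence classes.
0 and 3 end up in different blocks, so they are distinguishable. For instance, the string 'ε' is accepted from only 3.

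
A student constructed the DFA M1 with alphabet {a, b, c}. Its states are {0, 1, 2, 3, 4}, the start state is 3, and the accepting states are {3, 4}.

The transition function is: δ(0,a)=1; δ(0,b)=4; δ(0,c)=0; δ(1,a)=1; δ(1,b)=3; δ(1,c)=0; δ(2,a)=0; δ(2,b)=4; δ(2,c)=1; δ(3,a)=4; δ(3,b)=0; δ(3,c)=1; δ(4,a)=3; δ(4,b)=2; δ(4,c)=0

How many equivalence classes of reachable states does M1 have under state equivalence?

Start with accepting vs non-accepting: {3,4} | {0,1,2}.
Stable partition: {3,4} | {0,1,2} — 2 equivalence classes.

2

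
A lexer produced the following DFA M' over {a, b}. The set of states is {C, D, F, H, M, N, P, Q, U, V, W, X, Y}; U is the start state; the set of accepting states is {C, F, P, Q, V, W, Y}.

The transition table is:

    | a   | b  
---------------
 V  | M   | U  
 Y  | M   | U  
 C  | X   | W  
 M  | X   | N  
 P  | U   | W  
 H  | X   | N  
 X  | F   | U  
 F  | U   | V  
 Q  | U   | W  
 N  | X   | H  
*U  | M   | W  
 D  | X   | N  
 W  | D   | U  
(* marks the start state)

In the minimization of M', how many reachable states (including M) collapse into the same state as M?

4

Reachable states from the start: {D,F,H,M,N,U,V,W,X}. Unreachable: {C,P,Q,Y} — drop them.
Initial partition by acceptance: {F,V,W} | {D,H,M,N,U,X}.
Refine {F,V,W} on symbol b: members go to different blocks, giving {V,W} and {F}.
On input a, block {D,H,M,N,U,X} splits into {D,H,M,N,U} and {X}.
On input a, block {D,H,M,N,U} splits into {D,H,M,N} and {U}.
No further refinement is possible. Final partition (5 blocks): {V,W} | {D,H,M,N} | {F} | {X} | {U}.
The equivalence class containing M is {D,H,M,N}, of size 4.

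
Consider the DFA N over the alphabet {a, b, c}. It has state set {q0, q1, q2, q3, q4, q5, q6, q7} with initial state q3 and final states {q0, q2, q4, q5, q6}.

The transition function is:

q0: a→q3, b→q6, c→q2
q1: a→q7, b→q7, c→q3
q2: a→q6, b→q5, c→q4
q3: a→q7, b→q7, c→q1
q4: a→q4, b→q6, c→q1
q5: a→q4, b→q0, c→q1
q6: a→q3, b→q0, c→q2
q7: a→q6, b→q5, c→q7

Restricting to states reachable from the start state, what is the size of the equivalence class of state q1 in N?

2

All states are reachable from the start state.
Initial partition by acceptance: {q0,q2,q4,q5,q6} | {q1,q3,q7}.
Split {q0,q2,q4,q5,q6} by δ(·,a) → {q2,q4,q5} and {q0,q6}.
On input a, block {q2,q4,q5} splits into {q4,q5} and {q2}.
Split {q1,q3,q7} by δ(·,a) → {q1,q3} and {q7}.
The partition is now stable with 5 blocks: {q4,q5} | {q1,q3} | {q0,q6} | {q2} | {q7}.
The equivalence class containing q1 is {q1,q3}, of size 2.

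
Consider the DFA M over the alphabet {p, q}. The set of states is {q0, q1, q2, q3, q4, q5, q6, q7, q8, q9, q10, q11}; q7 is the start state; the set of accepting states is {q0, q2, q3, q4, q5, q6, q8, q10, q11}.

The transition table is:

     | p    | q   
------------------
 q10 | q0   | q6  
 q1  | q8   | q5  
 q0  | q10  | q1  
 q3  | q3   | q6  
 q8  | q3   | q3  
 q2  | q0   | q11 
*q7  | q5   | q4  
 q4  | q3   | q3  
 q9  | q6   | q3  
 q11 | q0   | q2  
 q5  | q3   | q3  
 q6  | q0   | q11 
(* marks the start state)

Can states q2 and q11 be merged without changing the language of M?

Yes

Reachable states from the start: {q0,q1,q2,q3,q4,q5,q6,q7,q8,q10,q11}. Unreachable: {q9} — drop them.
P0 = {q0,q2,q3,q4,q5,q6,q8,q10,q11} | {q1,q7}.
Refine {q0,q2,q3,q4,q5,q6,q8,q10,q11} on symbol q: members go to different blocks, giving {q2,q3,q4,q5,q6,q8,q10,q11} and {q0}.
Split {q2,q3,q4,q5,q6,q8,q10,q11} by δ(·,p) → {q2,q6,q10,q11} and {q3,q4,q5,q8}.
On input q, block {q3,q4,q5,q8} splits into {q4,q5,q8} and {q3}.
Stable partition: {q2,q6,q10,q11} | {q1,q7} | {q0} | {q4,q5,q8} | {q3} — 5 equivalence classes.
q2 and q11 lie in the same block of the stable partition, so they are equivalent — no string distinguishes them.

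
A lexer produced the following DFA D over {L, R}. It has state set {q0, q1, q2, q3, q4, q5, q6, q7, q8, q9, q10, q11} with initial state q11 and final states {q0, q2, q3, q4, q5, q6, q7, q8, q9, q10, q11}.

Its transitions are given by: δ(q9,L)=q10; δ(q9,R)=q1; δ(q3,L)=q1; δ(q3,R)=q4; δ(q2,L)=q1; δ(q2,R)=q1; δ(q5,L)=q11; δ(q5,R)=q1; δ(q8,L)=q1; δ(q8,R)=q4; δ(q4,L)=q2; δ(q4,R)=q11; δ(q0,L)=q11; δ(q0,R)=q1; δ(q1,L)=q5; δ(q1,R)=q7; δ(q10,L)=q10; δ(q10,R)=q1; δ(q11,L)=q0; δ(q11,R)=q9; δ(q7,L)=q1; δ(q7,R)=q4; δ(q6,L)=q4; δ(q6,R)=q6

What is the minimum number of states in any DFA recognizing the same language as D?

First remove the unreachable states {q3,q6,q8}; 9 states remain.
Start with accepting vs non-accepting: {q0,q2,q4,q5,q7,q9,q10,q11} | {q1}.
On input L, block {q0,q2,q4,q5,q7,q9,q10,q11} splits into {q0,q4,q5,q9,q10,q11} and {q2,q7}.
Split {q0,q4,q5,q9,q10,q11} by δ(·,L) → {q0,q5,q9,q10,q11} and {q4}.
Refine {q0,q5,q9,q10,q11} on symbol R: members go to different blocks, giving {q0,q5,q9,q10} and {q11}.
On input L, block {q0,q5,q9,q10} splits into {q0,q5} and {q9,q10}.
On input R, block {q2,q7} splits into {q2} and {q7}.
Stable partition: {q0,q5} | {q1} | {q2} | {q4} | {q11} | {q9,q10} | {q7} — 7 equivalence classes.

7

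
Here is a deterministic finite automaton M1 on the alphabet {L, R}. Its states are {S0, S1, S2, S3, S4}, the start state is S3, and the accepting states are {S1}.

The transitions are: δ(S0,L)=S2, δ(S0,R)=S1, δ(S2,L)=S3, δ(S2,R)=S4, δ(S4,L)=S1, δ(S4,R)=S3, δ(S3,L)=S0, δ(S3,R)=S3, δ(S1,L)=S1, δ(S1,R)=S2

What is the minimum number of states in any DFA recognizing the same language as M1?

5

Initial partition by acceptance: {S1} | {S0,S2,S3,S4}.
Split {S0,S2,S3,S4} by δ(·,L) → {S0,S2,S3} and {S4}.
Refine {S0,S2,S3} on symbol R: members go to different blocks, giving {S0} and {S2} and {S3}.
No further refinement is possible. Final partition (5 blocks): {S1} | {S0} | {S4} | {S2} | {S3}.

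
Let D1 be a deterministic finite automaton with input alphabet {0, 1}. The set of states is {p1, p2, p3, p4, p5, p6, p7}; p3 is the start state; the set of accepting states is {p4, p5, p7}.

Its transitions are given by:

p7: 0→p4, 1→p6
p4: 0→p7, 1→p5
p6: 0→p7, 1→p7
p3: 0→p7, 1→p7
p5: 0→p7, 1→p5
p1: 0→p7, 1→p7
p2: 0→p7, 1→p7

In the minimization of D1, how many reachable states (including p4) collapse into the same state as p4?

2

First remove the unreachable states {p1,p2}; 5 states remain.
P0 = {p4,p5,p7} | {p3,p6}.
On input 1, block {p4,p5,p7} splits into {p4,p5} and {p7}.
The partition is now stable with 3 blocks: {p4,p5} | {p3,p6} | {p7}.
The equivalence class containing p4 is {p4,p5}, of size 2.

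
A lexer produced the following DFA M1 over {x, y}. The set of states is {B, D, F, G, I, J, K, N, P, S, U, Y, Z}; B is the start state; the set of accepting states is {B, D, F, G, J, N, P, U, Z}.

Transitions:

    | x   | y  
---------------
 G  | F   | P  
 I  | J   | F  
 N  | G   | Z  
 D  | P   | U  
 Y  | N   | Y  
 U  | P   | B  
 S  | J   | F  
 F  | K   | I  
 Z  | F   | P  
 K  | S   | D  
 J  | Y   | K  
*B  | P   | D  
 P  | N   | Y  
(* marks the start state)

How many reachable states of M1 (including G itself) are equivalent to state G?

Every state is reachable, so we keep all 13.
Initial partition by acceptance: {B,D,F,G,J,N,P,U,Z} | {I,K,S,Y}.
Split {B,D,F,G,J,N,P,U,Z} by δ(·,x) → {B,D,G,N,P,U,Z} and {F,J}.
Split {B,D,G,N,P,U,Z} by δ(·,x) → {B,D,N,P,U} and {G,Z}.
Refine {B,D,N,P,U} on symbol x: members go to different blocks, giving {B,D,P,U} and {N}.
On input x, block {B,D,P,U} splits into {B,D,U} and {P}.
Split {I,K,S,Y} by δ(·,x) → {I,S} and {Y} and {K}.
On input x, block {F,J} splits into {F} and {J}.
The partition is now stable with 9 blocks: {B,D,U} | {I,S} | {F} | {G,Z} | {N} | {P} | {Y} | {K} | {J}.
The equivalence class containing G is {G,Z}, of size 2.

2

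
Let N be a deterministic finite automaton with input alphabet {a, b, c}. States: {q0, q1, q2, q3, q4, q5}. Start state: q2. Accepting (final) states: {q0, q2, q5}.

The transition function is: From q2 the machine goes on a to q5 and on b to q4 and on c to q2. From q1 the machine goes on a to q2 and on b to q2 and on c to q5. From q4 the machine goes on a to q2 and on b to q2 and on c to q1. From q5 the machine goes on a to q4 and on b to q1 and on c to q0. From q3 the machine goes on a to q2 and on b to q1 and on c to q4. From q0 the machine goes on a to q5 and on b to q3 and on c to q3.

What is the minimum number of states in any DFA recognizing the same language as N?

Start with accepting vs non-accepting: {q0,q2,q5} | {q1,q3,q4}.
Refine {q0,q2,q5} on symbol a: members go to different blocks, giving {q0,q2} and {q5}.
On input c, block {q0,q2} splits into {q0} and {q2}.
Refine {q1,q3,q4} on symbol b: members go to different blocks, giving {q1,q4} and {q3}.
Refine {q1,q4} on symbol c: members go to different blocks, giving {q1} and {q4}.
Stable partition: {q0} | {q1} | {q5} | {q2} | {q3} | {q4} — 6 equivalence classes.

6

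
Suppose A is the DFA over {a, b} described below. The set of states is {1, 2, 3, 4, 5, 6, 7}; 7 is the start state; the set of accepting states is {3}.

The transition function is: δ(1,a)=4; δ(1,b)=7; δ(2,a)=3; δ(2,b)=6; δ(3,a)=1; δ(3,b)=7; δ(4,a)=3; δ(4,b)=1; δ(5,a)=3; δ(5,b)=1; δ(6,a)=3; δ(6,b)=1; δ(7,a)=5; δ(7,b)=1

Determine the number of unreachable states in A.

Starting at 7 and following transitions, the reachable set is {1, 3, 4, 5, 7}. That leaves 2, 6 unreachable — 2 in total.

2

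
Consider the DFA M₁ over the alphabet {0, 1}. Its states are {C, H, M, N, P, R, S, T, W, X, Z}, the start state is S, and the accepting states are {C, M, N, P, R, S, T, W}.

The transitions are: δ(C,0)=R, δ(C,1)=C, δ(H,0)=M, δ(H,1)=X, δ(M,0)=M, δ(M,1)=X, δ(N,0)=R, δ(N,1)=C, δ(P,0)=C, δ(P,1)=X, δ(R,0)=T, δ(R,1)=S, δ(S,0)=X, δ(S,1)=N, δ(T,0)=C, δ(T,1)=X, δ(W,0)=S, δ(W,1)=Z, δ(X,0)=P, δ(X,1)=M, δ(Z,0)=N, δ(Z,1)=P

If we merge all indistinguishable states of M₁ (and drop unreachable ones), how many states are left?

6

States {H,W,Z} cannot be reached from the start state, so discard them.
Start with accepting vs non-accepting: {C,M,N,P,R,S,T} | {X}.
On input 0, block {C,M,N,P,R,S,T} splits into {C,M,N,P,R,T} and {S}.
On input 1, block {C,M,N,P,R,T} splits into {M,P,T} and {C,N} and {R}.
Refine {M,P,T} on symbol 0: members go to different blocks, giving {P,T} and {M}.
Stable partition: {P,T} | {X} | {S} | {C,N} | {R} | {M} — 6 equivalence classes.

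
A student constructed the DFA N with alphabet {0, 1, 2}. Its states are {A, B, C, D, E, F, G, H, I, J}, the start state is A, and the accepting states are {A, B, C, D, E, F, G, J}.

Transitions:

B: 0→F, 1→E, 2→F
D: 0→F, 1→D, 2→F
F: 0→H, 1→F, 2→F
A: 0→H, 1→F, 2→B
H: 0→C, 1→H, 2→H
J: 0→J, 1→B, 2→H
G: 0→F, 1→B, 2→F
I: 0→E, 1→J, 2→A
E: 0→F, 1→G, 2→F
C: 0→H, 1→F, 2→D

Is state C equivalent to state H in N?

No

Reachable states from the start: {A,B,C,D,E,F,G,H}. Unreachable: {I,J} — drop them.
Start with accepting vs non-accepting: {A,B,C,D,E,F,G} | {H}.
On input 0, block {A,B,C,D,E,F,G} splits into {B,D,E,G} and {A,C,F}.
Split {A,C,F} by δ(·,2) → {A,C} and {F}.
No further refinement is possible. Final partition (4 blocks): {B,D,E,G} | {H} | {A,C} | {F}.
C and H end up in different blocks, so they are distinguishable. For instance, the string 'ε' is accepted from only C.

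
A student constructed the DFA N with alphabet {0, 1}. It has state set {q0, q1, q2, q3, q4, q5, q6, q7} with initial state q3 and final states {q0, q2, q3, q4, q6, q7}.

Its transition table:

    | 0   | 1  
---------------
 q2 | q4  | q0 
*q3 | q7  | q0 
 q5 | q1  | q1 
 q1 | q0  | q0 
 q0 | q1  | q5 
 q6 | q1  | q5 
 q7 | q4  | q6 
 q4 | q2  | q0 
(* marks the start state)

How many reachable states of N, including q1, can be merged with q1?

1

Initial partition by acceptance: {q0,q2,q3,q4,q6,q7} | {q1,q5}.
Refine {q0,q2,q3,q4,q6,q7} on symbol 0: members go to different blocks, giving {q2,q3,q4,q7} and {q0,q6}.
Split {q1,q5} by δ(·,0) → {q1} and {q5}.
Stable partition: {q2,q3,q4,q7} | {q1} | {q0,q6} | {q5} — 4 equivalence classes.
State q1 belongs to the block {q1}, which has 1 states.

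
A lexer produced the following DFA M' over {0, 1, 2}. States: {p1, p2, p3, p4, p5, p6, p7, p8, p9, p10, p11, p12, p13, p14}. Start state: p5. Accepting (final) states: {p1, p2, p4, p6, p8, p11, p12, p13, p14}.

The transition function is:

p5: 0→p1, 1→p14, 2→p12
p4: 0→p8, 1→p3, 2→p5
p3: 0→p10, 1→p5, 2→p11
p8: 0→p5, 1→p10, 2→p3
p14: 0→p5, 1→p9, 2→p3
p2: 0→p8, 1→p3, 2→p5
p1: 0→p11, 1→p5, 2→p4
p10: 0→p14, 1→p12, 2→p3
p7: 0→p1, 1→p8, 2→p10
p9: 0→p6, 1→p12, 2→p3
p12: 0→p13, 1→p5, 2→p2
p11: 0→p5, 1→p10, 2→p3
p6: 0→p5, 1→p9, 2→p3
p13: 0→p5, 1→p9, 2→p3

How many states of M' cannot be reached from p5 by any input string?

1

BFS from p5 reaches {p1, p2, p3, p4, p5, p6, p8, p9, p10, p11, p12, p13, p14}; the 1 state(s) p7 are never visited.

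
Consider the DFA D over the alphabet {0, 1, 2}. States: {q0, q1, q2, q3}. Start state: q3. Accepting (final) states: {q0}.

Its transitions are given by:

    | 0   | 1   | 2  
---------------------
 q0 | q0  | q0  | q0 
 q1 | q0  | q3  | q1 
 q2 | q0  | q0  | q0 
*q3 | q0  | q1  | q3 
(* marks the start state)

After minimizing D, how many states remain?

2

First remove the unreachable states {q2}; 3 states remain.
Start with accepting vs non-accepting: {q0} | {q1,q3}.
No further refinement is possible. Final partition (2 blocks): {q0} | {q1,q3}.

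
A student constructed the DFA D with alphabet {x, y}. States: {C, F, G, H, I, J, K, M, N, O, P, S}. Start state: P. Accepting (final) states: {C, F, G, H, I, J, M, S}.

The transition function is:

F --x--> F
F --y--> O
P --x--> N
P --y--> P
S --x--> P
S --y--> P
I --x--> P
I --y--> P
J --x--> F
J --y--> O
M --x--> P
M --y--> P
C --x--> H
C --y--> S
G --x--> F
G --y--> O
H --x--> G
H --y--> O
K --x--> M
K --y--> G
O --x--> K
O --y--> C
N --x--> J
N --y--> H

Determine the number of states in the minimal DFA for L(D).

States {I} cannot be reached from the start state, so discard them.
Start with accepting vs non-accepting: {C,F,G,H,J,M,S} | {K,N,O,P}.
Refine {C,F,G,H,J,M,S} on symbol x: members go to different blocks, giving {C,F,G,H,J} and {M,S}.
On input y, block {C,F,G,H,J} splits into {F,G,H,J} and {C}.
On input x, block {K,N,O,P} splits into {O,P} and {N} and {K}.
Refine {O,P} on symbol x: members go to different blocks, giving {O} and {P}.
Stable partition: {F,G,H,J} | {O} | {M,S} | {C} | {N} | {K} | {P} — 7 equivalence classes.

7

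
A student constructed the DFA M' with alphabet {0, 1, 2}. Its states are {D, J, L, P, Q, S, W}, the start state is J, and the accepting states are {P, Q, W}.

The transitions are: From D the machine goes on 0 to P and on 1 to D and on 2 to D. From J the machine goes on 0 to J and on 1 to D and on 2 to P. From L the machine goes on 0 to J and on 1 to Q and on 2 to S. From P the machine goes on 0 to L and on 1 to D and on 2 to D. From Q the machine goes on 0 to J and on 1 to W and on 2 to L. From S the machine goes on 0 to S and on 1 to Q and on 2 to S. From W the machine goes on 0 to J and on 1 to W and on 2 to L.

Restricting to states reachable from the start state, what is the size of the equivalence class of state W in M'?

Every state is reachable, so we keep all 7.
Start with accepting vs non-accepting: {P,Q,W} | {D,J,L,S}.
Refine {P,Q,W} on symbol 1: members go to different blocks, giving {Q,W} and {P}.
Split {D,J,L,S} by δ(·,0) → {J,L,S} and {D}.
On input 1, block {J,L,S} splits into {L,S} and {J}.
Refine {L,S} on symbol 0: members go to different blocks, giving {S} and {L}.
No further refinement is possible. Final partition (6 blocks): {Q,W} | {S} | {P} | {D} | {J} | {L}.
The equivalence class containing W is {Q,W}, of size 2.

2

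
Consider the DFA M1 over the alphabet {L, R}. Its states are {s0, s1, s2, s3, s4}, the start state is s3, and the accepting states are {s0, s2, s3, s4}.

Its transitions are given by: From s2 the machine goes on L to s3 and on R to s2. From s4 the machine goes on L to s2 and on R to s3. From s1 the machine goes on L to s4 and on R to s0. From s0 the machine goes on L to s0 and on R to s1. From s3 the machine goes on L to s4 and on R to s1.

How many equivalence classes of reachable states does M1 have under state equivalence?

5

Initial partition by acceptance: {s0,s2,s3,s4} | {s1}.
Refine {s0,s2,s3,s4} on symbol R: members go to different blocks, giving {s0,s3} and {s2,s4}.
Split {s0,s3} by δ(·,L) → {s0} and {s3}.
On input L, block {s2,s4} splits into {s2} and {s4}.
No further refinement is possible. Final partition (5 blocks): {s0} | {s1} | {s2} | {s3} | {s4}.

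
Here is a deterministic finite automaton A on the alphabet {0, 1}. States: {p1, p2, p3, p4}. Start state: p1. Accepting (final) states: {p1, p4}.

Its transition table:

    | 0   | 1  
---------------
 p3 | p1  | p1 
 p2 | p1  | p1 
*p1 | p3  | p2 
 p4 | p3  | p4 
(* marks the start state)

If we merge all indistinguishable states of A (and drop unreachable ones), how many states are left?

2

States {p4} cannot be reached from the start state, so discard them.
Initial partition by acceptance: {p1} | {p2,p3}.
Stable partition: {p1} | {p2,p3} — 2 equivalence classes.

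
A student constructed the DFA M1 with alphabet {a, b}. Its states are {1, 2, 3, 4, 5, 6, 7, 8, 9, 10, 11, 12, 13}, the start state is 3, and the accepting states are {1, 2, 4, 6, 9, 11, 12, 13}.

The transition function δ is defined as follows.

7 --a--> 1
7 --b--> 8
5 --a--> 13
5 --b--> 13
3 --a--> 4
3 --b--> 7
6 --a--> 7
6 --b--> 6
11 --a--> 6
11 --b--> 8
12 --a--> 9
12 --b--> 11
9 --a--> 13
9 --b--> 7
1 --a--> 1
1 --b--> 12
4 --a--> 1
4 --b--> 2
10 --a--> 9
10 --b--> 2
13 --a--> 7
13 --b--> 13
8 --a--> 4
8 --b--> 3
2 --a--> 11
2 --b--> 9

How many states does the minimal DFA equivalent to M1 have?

5

Reachable states from the start: {1,2,3,4,6,7,8,9,11,12,13}. Unreachable: {5,10} — drop them.
Start with accepting vs non-accepting: {1,2,4,6,9,11,12,13} | {3,7,8}.
On input a, block {1,2,4,6,9,11,12,13} splits into {1,2,4,9,11,12} and {6,13}.
On input a, block {1,2,4,9,11,12} splits into {1,2,4,12} and {9,11}.
On input a, block {1,2,4,12} splits into {1,4} and {2,12}.
Stable partition: {1,4} | {3,7,8} | {6,13} | {9,11} | {2,12} — 5 equivalence classes.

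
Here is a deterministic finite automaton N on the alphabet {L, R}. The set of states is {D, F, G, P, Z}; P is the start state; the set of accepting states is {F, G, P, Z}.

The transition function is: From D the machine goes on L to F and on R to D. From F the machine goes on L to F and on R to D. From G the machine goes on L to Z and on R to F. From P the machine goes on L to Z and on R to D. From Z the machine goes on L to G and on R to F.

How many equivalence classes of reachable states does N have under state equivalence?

4

Start with accepting vs non-accepting: {F,G,P,Z} | {D}.
On input R, block {F,G,P,Z} splits into {G,Z} and {F,P}.
On input L, block {F,P} splits into {P} and {F}.
Stable partition: {G,Z} | {D} | {P} | {F} — 4 equivalence classes.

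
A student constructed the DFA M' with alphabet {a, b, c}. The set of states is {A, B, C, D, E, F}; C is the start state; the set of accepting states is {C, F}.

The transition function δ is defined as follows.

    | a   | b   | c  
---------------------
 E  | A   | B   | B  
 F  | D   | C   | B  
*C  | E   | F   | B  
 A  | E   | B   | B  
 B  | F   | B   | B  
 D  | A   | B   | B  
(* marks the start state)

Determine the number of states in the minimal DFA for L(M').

P0 = {C,F} | {A,B,D,E}.
Split {A,B,D,E} by δ(·,a) → {A,D,E} and {B}.
The partition is now stable with 3 blocks: {C,F} | {A,D,E} | {B}.

3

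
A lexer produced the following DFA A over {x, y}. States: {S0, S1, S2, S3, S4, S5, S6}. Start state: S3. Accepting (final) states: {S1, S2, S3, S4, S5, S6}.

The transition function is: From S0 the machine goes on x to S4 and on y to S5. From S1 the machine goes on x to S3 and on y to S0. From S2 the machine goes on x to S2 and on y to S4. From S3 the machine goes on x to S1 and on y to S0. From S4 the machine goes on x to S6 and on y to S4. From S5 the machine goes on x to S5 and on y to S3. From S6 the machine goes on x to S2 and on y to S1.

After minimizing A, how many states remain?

6

Start with accepting vs non-accepting: {S1,S2,S3,S4,S5,S6} | {S0}.
Refine {S1,S2,S3,S4,S5,S6} on symbol y: members go to different blocks, giving {S2,S4,S5,S6} and {S1,S3}.
Split {S2,S4,S5,S6} by δ(·,y) → {S2,S4} and {S5,S6}.
Refine {S2,S4} on symbol x: members go to different blocks, giving {S2} and {S4}.
On input x, block {S5,S6} splits into {S5} and {S6}.
The partition is now stable with 6 blocks: {S2} | {S0} | {S1,S3} | {S5} | {S4} | {S6}.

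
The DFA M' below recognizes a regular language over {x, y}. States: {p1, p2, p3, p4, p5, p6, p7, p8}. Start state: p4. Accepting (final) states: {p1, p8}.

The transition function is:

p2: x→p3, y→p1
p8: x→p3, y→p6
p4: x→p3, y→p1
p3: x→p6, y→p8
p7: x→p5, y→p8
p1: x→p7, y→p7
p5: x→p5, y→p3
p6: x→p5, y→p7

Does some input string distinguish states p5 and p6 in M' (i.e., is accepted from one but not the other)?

First remove the unreachable states {p2}; 7 states remain.
Initial partition by acceptance: {p1,p8} | {p3,p4,p5,p6,p7}.
Refine {p3,p4,p5,p6,p7} on symbol y: members go to different blocks, giving {p3,p4,p7} and {p5,p6}.
On input y, block {p1,p8} splits into {p1} and {p8}.
On input x, block {p3,p4,p7} splits into {p3,p7} and {p4}.
The partition is now stable with 5 blocks: {p1} | {p3,p7} | {p5,p6} | {p8} | {p4}.
p5 and p6 lie in the same block of the stable partition, so they are equivalent — no string distinguishes them.

No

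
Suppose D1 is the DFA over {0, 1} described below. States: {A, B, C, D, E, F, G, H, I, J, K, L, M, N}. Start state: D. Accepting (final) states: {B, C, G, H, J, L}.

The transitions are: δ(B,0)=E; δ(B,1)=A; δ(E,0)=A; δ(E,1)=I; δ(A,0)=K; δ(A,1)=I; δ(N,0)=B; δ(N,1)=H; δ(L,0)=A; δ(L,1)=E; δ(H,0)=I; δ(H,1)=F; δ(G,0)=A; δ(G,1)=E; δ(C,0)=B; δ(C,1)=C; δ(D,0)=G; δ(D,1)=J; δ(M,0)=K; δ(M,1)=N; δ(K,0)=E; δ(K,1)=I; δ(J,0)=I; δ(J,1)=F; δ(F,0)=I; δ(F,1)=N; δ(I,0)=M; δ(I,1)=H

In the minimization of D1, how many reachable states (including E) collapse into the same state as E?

First remove the unreachable states {C,L}; 12 states remain.
Initial partition by acceptance: {B,G,H,J} | {A,D,E,F,I,K,M,N}.
On input 0, block {A,D,E,F,I,K,M,N} splits into {A,E,F,I,K,M} and {D,N}.
Split {A,E,F,I,K,M} by δ(·,1) → {A,E,K} and {F,M} and {I}.
Split {B,G,H,J} by δ(·,0) → {B,G} and {H,J}.
Split {F,M} by δ(·,0) → {F} and {M}.
No further refinement is possible. Final partition (7 blocks): {B,G} | {A,E,K} | {D,N} | {F} | {I} | {H,J} | {M}.
The equivalence class containing E is {A,E,K}, of size 3.

3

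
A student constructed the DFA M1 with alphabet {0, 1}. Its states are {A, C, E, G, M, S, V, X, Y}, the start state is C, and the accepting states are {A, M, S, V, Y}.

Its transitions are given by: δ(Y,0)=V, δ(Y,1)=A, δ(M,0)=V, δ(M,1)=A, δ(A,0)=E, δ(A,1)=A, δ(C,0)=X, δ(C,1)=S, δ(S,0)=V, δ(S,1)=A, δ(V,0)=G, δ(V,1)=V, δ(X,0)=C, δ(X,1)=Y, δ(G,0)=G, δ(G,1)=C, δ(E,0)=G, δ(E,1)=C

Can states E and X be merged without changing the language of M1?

No

Reachable states from the start: {A,C,E,G,S,V,X,Y}. Unreachable: {M} — drop them.
Initial partition by acceptance: {A,S,V,Y} | {C,E,G,X}.
Refine {A,S,V,Y} on symbol 0: members go to different blocks, giving {S,Y} and {A,V}.
On input 1, block {C,E,G,X} splits into {E,G} and {C,X}.
No further refinement is possible. Final partition (4 blocks): {S,Y} | {E,G} | {A,V} | {C,X}.
E and X end up in different blocks, so they are distinguishable. For instance, the string '1' is accepted from only X.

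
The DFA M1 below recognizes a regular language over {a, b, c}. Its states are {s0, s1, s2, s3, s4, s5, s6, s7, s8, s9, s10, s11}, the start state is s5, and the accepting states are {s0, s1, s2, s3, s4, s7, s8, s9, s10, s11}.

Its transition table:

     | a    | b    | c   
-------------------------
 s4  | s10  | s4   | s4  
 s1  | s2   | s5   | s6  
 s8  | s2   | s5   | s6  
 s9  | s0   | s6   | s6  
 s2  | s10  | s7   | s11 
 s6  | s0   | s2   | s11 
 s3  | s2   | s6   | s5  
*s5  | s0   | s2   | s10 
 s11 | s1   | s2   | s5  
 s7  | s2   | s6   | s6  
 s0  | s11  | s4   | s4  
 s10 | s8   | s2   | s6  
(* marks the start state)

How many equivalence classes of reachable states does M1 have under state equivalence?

5

First remove the unreachable states {s3,s9}; 10 states remain.
Initial partition by acceptance: {s0,s1,s2,s4,s7,s8,s10,s11} | {s5,s6}.
Refine {s0,s1,s2,s4,s7,s8,s10,s11} on symbol b: members go to different blocks, giving {s0,s2,s4,s10,s11} and {s1,s7,s8}.
Refine {s0,s2,s4,s10,s11} on symbol a: members go to different blocks, giving {s0,s2,s4} and {s10,s11}.
On input b, block {s0,s2,s4} splits into {s0,s4} and {s2}.
The partition is now stable with 5 blocks: {s0,s4} | {s5,s6} | {s1,s7,s8} | {s10,s11} | {s2}.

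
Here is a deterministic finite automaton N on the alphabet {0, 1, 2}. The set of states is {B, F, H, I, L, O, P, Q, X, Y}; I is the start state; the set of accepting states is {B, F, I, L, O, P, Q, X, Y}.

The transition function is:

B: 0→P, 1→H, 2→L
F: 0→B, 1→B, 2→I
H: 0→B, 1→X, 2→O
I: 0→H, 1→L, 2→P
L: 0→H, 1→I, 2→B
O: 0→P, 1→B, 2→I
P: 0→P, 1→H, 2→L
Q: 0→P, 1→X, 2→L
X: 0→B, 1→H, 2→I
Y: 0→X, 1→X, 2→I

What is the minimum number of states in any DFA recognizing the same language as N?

4

States {F,Q,Y} cannot be reached from the start state, so discard them.
P0 = {B,I,L,O,P,X} | {H}.
On input 0, block {B,I,L,O,P,X} splits into {B,O,P,X} and {I,L}.
On input 1, block {B,O,P,X} splits into {B,P,X} and {O}.
The partition is now stable with 4 blocks: {B,P,X} | {H} | {I,L} | {O}.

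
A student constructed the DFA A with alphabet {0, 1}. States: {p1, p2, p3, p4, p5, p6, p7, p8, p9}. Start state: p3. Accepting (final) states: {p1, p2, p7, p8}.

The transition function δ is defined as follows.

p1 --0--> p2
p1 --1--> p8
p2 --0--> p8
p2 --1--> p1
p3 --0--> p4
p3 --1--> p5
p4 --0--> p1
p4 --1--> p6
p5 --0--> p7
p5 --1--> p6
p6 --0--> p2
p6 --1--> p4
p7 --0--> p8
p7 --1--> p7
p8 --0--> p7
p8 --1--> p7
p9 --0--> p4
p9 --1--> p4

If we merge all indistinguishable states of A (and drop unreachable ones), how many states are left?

3

States {p9} cannot be reached from the start state, so discard them.
Initial partition by acceptance: {p1,p2,p7,p8} | {p3,p4,p5,p6}.
On input 0, block {p3,p4,p5,p6} splits into {p4,p5,p6} and {p3}.
Stable partition: {p1,p2,p7,p8} | {p4,p5,p6} | {p3} — 3 equivalence classes.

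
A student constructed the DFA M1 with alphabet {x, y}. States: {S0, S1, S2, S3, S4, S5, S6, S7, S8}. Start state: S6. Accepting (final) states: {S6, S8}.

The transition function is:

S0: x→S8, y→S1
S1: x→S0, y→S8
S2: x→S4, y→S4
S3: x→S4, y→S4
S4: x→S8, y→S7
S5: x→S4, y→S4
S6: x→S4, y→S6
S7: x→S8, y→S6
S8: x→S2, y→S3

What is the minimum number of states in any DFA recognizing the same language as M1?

Reachable states from the start: {S2,S3,S4,S6,S7,S8}. Unreachable: {S0,S1,S5} — drop them.
P0 = {S6,S8} | {S2,S3,S4,S7}.
Split {S6,S8} by δ(·,y) → {S6} and {S8}.
Split {S2,S3,S4,S7} by δ(·,x) → {S2,S3} and {S4,S7}.
Split {S4,S7} by δ(·,y) → {S4} and {S7}.
Stable partition: {S6} | {S2,S3} | {S8} | {S4} | {S7} — 5 equivalence classes.

5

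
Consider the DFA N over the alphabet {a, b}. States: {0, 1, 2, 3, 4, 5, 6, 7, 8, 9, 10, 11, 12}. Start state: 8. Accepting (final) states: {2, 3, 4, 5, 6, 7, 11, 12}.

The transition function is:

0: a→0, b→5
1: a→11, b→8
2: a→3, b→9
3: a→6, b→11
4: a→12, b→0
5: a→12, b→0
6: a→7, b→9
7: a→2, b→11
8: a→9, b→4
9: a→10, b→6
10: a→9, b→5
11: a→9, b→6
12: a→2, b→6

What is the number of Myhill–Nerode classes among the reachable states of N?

8

Reachable states from the start: {0,2,3,4,5,6,7,8,9,10,11,12}. Unreachable: {1} — drop them.
P0 = {2,3,4,5,6,7,11,12} | {0,8,9,10}.
Refine {2,3,4,5,6,7,11,12} on symbol a: members go to different blocks, giving {2,3,4,5,6,7,12} and {11}.
On input b, block {2,3,4,5,6,7,12} splits into {2,4,5,6} and {3,7} and {12}.
Refine {2,4,5,6} on symbol a: members go to different blocks, giving {2,6} and {4,5}.
On input b, block {0,8,9,10} splits into {0,8,10} and {9}.
On input a, block {0,8,10} splits into {8,10} and {0}.
Stable partition: {2,6} | {8,10} | {11} | {3,7} | {12} | {4,5} | {9} | {0} — 8 equivalence classes.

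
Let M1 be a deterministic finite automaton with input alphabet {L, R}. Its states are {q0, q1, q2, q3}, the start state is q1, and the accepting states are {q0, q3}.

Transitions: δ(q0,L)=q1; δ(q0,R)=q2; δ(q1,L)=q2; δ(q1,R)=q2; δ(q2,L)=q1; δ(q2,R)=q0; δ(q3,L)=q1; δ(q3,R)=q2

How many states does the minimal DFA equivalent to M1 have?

First remove the unreachable states {q3}; 3 states remain.
P0 = {q0} | {q1,q2}.
On input R, block {q1,q2} splits into {q1} and {q2}.
No further refinement is possible. Final partition (3 blocks): {q0} | {q1} | {q2}.

3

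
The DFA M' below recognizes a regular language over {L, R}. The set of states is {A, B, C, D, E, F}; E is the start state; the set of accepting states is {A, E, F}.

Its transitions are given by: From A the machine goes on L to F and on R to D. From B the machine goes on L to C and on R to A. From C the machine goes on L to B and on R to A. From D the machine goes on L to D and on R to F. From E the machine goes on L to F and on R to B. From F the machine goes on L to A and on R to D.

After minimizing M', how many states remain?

2

Start with accepting vs non-accepting: {A,E,F} | {B,C,D}.
No further refinement is possible. Final partition (2 blocks): {A,E,F} | {B,C,D}.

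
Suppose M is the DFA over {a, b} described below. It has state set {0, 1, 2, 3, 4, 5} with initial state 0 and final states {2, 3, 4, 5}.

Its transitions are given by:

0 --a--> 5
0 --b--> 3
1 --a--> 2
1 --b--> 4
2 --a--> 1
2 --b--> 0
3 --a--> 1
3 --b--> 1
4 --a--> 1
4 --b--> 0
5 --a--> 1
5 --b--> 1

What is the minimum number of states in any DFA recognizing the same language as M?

Start with accepting vs non-accepting: {2,3,4,5} | {0,1}.
No further refinement is possible. Final partition (2 blocks): {2,3,4,5} | {0,1}.

2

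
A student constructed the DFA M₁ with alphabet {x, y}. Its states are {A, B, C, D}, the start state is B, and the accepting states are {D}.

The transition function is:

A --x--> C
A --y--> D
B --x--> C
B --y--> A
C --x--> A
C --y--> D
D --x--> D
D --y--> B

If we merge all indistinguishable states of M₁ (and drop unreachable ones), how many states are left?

P0 = {D} | {A,B,C}.
Split {A,B,C} by δ(·,y) → {A,C} and {B}.
Stable partition: {D} | {A,C} | {B} — 3 equivalence classes.

3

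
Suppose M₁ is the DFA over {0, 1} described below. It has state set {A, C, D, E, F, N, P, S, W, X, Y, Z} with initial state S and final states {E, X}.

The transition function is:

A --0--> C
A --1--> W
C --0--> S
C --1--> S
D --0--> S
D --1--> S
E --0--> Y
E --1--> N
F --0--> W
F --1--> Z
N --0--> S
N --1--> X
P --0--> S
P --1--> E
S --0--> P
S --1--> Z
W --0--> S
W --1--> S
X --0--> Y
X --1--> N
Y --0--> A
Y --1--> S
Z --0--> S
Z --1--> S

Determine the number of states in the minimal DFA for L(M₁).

6

Reachable states from the start: {A,C,E,N,P,S,W,X,Y,Z}. Unreachable: {D,F} — drop them.
P0 = {E,X} | {A,C,N,P,S,W,Y,Z}.
Split {A,C,N,P,S,W,Y,Z} by δ(·,1) → {A,C,S,W,Y,Z} and {N,P}.
On input 0, block {A,C,S,W,Y,Z} splits into {A,C,W,Y,Z} and {S}.
On input 0, block {A,C,W,Y,Z} splits into {C,W,Z} and {A,Y}.
Refine {A,Y} on symbol 0: members go to different blocks, giving {Y} and {A}.
No further refinement is possible. Final partition (6 blocks): {E,X} | {C,W,Z} | {N,P} | {S} | {Y} | {A}.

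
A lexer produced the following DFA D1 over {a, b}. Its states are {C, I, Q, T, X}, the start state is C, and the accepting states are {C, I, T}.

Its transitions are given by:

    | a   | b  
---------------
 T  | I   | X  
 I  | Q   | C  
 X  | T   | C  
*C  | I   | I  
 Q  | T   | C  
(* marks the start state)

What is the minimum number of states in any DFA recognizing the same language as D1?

4

P0 = {C,I,T} | {Q,X}.
On input a, block {C,I,T} splits into {C,T} and {I}.
On input b, block {C,T} splits into {C} and {T}.
Stable partition: {C} | {Q,X} | {I} | {T} — 4 equivalence classes.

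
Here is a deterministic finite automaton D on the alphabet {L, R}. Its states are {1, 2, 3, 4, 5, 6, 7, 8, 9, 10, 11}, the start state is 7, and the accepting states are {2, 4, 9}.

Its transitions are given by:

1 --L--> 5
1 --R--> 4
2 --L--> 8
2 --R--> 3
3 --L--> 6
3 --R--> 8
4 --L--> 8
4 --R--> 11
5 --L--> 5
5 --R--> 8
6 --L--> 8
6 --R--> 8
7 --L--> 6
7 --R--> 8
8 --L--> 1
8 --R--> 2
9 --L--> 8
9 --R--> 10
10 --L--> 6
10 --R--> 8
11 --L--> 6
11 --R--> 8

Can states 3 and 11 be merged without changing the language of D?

Reachable states from the start: {1,2,3,4,5,6,7,8,11}. Unreachable: {9,10} — drop them.
P0 = {2,4} | {1,3,5,6,7,8,11}.
On input R, block {1,3,5,6,7,8,11} splits into {3,5,6,7,11} and {1,8}.
On input L, block {3,5,6,7,11} splits into {3,5,7,11} and {6}.
Refine {3,5,7,11} on symbol L: members go to different blocks, giving {3,7,11} and {5}.
Refine {1,8} on symbol L: members go to different blocks, giving {1} and {8}.
The partition is now stable with 6 blocks: {2,4} | {3,7,11} | {1} | {6} | {5} | {8}.
3 and 11 lie in the same block of the stable partition, so they are equivalent — no string distinguishes them.

Yes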